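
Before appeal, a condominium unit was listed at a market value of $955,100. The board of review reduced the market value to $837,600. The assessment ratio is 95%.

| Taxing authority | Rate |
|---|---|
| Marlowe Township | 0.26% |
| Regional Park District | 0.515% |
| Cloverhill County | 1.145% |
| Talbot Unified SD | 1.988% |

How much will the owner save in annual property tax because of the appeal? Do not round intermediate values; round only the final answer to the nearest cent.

$4,362.31

Old assessed value = $955,100 × 0.95 = $907,345
New assessed value = $837,600 × 0.95 = $795,720
Combined rate = 0.0026 + 0.00515 + 0.01145 + 0.01988 = 0.03908
Old tax = $907,345 × 0.03908 = $35,459.0426
New tax = $795,720 × 0.03908 = $31,096.7376
Reduction = $35,459.0426 − $31,096.7376 = $4,362.305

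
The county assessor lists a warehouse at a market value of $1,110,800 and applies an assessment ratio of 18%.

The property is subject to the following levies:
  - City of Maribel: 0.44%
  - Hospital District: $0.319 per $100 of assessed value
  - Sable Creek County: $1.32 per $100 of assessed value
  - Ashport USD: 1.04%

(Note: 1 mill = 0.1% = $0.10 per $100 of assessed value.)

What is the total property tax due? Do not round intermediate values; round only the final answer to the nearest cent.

Assessed value = $1,110,800 × 0.18 = $199,944
City of Maribel: $199,944 × 0.0044 = $879.7536
Hospital District: $199,944 × 0.00319 = $637.82136
Sable Creek County: $199,944 × 0.0132 = $2,639.2608
Ashport USD: $199,944 × 0.0104 = $2,079.4176
Total = $6,236.25336

$6,236.25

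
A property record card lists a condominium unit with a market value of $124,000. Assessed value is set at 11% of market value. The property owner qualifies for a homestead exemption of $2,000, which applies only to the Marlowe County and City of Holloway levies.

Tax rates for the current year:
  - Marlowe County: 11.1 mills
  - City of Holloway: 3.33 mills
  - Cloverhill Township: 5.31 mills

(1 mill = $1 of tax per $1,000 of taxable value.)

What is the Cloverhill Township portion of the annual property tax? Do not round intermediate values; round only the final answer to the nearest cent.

Assessed value = $124,000 × 0.11 = $13,640
Cloverhill Township taxable value = $13,640 (exemption does not apply)
Cloverhill Township levy = $13,640 × 0.00531 = $72.4284

$72.43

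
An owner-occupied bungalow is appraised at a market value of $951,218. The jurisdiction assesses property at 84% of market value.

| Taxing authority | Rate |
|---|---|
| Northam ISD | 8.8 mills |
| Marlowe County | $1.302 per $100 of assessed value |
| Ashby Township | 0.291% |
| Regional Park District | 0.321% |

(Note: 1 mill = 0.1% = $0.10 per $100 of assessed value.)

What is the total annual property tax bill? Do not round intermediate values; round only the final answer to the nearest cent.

$22,324.71

Assessed value = $951,218 × 0.84 = $799,023.12
Northam ISD: $799,023.12 × 0.0088 = $7,031.403456
Marlowe County: $799,023.12 × 0.01302 = $10,403.2810224
Ashby Township: $799,023.12 × 0.00291 = $2,325.1572792
Regional Park District: $799,023.12 × 0.00321 = $2,564.8642152
Total = $22,324.7059728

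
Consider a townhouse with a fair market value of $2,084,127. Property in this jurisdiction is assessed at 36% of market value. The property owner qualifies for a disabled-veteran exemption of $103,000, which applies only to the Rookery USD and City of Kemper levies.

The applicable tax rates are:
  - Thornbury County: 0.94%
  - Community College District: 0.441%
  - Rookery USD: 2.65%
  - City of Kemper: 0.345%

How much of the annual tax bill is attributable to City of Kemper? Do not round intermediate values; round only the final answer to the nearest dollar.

$2,233

Assessed value = $2,084,127 × 0.36 = $750,285.72
City of Kemper taxable value = $750,285.72 − $103,000 = $647,285.72
City of Kemper levy = $647,285.72 × 0.00345 = $2,233.135734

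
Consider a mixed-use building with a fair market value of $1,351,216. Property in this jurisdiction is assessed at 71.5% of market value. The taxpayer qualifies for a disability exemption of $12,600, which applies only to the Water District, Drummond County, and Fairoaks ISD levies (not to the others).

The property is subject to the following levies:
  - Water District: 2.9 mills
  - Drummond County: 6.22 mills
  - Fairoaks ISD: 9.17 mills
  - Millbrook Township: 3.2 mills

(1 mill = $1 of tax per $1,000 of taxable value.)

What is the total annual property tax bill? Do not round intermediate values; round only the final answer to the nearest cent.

$20,531.45

Assessed value = $1,351,216 × 0.715 = $966,119.44
Water District: ($966,119.44 − $12,600) × 0.0029 = $953,519.44 × 0.0029 = $2,765.206376
Drummond County: ($966,119.44 − $12,600) × 0.00622 = $953,519.44 × 0.00622 = $5,930.8909168
Fairoaks ISD: ($966,119.44 − $12,600) × 0.00917 = $953,519.44 × 0.00917 = $8,743.7732648
Millbrook Township: $966,119.44 × 0.0032 = $3,091.582208
Total = $20,531.4527656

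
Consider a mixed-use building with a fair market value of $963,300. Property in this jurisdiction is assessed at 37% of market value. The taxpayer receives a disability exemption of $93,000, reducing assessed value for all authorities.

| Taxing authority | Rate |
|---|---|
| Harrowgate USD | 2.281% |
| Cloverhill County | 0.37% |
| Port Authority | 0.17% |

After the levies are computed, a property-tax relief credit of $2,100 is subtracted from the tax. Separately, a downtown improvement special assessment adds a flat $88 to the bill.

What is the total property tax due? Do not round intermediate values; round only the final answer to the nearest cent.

$5,419.11

Assessed value = $963,300 × 0.37 = $356,421
Taxable value = $356,421 − $93,000 = $263,421
Harrowgate USD: $263,421 × 0.02281 = $6,008.63301
Cloverhill County: $263,421 × 0.0037 = $974.6577
Port Authority: $263,421 × 0.0017 = $447.8157
Levies subtotal = $7,431.10641
After credit = $7,431.10641 − $2,100 = $5,331.10641
Total = $5,331.10641 + $88 = $5,419.10641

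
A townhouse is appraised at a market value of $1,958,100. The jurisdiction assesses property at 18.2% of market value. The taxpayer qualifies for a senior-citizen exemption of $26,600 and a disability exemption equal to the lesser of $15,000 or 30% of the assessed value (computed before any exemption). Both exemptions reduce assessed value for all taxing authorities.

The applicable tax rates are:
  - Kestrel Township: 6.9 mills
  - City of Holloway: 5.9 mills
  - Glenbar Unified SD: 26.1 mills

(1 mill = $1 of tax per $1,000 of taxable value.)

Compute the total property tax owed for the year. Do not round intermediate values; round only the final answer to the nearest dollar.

Assessed value = $1,958,100 × 0.182 = $356,374.2
Disability exemption = min($15,000, 30% × $356,374.2) = min($15,000, $106,912.26) = $15,000 (dollar cap binds)
Taxable value = $356,374.2 − $26,600 − $15,000 = $314,774.2
Kestrel Township: $314,774.2 × 0.0069 = $2,171.94198
City of Holloway: $314,774.2 × 0.0059 = $1,857.16778
Glenbar Unified SD: $314,774.2 × 0.0261 = $8,215.60662
Total = $12,244.71638

$12,245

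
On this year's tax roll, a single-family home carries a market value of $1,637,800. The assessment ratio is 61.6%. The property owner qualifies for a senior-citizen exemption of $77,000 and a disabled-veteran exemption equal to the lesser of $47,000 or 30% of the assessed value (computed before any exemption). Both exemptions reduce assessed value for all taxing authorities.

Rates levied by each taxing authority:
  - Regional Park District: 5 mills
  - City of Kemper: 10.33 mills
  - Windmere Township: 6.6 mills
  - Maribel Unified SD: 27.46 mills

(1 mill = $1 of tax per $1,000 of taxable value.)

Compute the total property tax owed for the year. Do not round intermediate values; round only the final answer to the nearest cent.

$43,704.46

Assessed value = $1,637,800 × 0.616 = $1,008,884.8
Disabled-veteran exemption = min($47,000, 30% × $1,008,884.8) = min($47,000, $302,665.44) = $47,000 (dollar cap binds)
Taxable value = $1,008,884.8 − $77,000 − $47,000 = $884,884.8
Regional Park District: $884,884.8 × 0.005 = $4,424.424
City of Kemper: $884,884.8 × 0.01033 = $9,140.859984
Windmere Township: $884,884.8 × 0.0066 = $5,840.23968
Maribel Unified SD: $884,884.8 × 0.02746 = $24,298.936608
Total = $43,704.460272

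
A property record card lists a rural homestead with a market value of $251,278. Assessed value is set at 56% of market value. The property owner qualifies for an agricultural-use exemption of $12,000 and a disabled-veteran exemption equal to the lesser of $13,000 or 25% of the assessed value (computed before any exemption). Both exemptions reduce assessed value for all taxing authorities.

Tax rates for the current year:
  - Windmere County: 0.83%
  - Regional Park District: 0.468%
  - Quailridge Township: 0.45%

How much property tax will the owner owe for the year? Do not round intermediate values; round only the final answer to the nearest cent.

Assessed value = $251,278 × 0.56 = $140,715.68
Disabled-veteran exemption = min($13,000, 25% × $140,715.68) = min($13,000, $35,178.92) = $13,000 (dollar cap binds)
Taxable value = $140,715.68 − $12,000 − $13,000 = $115,715.68
Windmere County: $115,715.68 × 0.0083 = $960.440144
Regional Park District: $115,715.68 × 0.00468 = $541.5493824
Quailridge Township: $115,715.68 × 0.0045 = $520.72056
Total = $2,022.7100864

$2,022.71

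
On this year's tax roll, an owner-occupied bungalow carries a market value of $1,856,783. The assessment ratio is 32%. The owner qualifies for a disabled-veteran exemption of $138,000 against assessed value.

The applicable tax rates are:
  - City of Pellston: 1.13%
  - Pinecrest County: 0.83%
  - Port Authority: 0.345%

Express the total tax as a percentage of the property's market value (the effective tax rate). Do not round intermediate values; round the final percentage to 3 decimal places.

0.566%

Assessed value = $1,856,783 × 0.32 = $594,170.56
Taxable value = $594,170.56 − $138,000 = $456,170.56
City of Pellston: $456,170.56 × 0.0113 = $5,154.727328
Pinecrest County: $456,170.56 × 0.0083 = $3,786.215648
Port Authority: $456,170.56 × 0.00345 = $1,573.788432
Total tax = $10,514.731408
Effective rate = $10,514.731408 ÷ $1,856,783 = 0.566% of market value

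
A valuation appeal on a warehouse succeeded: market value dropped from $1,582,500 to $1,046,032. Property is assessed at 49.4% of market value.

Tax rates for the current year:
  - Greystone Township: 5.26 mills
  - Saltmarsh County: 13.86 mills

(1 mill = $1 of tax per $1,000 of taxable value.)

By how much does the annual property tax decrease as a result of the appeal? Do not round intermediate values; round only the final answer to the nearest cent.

$5,067.09

Old assessed value = $1,582,500 × 0.494 = $781,755
New assessed value = $1,046,032 × 0.494 = $516,739.808
Combined rate = 0.00526 + 0.01386 = 0.01912
Old tax = $781,755 × 0.01912 = $14,947.1556
New tax = $516,739.808 × 0.01912 = $9,880.06512896
Reduction = $14,947.1556 − $9,880.06512896 = $5,067.09047104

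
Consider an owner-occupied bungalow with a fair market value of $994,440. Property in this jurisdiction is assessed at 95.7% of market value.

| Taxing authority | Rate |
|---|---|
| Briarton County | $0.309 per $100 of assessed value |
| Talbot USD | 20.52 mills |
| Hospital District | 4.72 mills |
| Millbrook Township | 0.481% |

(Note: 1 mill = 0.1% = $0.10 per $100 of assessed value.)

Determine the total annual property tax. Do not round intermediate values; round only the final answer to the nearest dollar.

$31,539

Assessed value = $994,440 × 0.957 = $951,679.08
Briarton County: $951,679.08 × 0.00309 = $2,940.6883572
Talbot USD: $951,679.08 × 0.02052 = $19,528.4547216
Hospital District: $951,679.08 × 0.00472 = $4,491.9252576
Millbrook Township: $951,679.08 × 0.00481 = $4,577.5763748
Total = $31,538.6447112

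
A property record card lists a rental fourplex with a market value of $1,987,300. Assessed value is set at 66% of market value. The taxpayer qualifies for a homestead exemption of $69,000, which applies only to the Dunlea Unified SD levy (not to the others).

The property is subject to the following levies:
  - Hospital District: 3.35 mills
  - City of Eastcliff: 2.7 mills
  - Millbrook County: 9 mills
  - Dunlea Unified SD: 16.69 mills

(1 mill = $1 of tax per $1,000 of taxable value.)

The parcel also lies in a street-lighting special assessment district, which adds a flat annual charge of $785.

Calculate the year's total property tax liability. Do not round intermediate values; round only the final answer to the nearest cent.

$41,264.15

Assessed value = $1,987,300 × 0.66 = $1,311,618
Hospital District: $1,311,618 × 0.00335 = $4,393.9203
City of Eastcliff: $1,311,618 × 0.0027 = $3,541.3686
Millbrook County: $1,311,618 × 0.009 = $11,804.562
Dunlea Unified SD: ($1,311,618 − $69,000) × 0.01669 = $1,242,618 × 0.01669 = $20,739.29442
Levies subtotal = $40,479.14532
Total = $40,479.14532 + $785 = $41,264.14532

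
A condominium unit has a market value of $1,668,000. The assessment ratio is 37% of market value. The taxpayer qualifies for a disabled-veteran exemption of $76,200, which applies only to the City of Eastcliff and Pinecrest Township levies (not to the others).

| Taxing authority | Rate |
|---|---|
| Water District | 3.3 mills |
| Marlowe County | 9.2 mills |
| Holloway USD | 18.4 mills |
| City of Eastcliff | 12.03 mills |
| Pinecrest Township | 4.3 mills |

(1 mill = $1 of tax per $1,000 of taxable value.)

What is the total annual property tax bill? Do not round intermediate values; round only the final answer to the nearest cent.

$27,904.12

Assessed value = $1,668,000 × 0.37 = $617,160
Water District: $617,160 × 0.0033 = $2,036.628
Marlowe County: $617,160 × 0.0092 = $5,677.872
Holloway USD: $617,160 × 0.0184 = $11,355.744
City of Eastcliff: ($617,160 − $76,200) × 0.01203 = $540,960 × 0.01203 = $6,507.7488
Pinecrest Township: ($617,160 − $76,200) × 0.0043 = $540,960 × 0.0043 = $2,326.128
Total = $27,904.1208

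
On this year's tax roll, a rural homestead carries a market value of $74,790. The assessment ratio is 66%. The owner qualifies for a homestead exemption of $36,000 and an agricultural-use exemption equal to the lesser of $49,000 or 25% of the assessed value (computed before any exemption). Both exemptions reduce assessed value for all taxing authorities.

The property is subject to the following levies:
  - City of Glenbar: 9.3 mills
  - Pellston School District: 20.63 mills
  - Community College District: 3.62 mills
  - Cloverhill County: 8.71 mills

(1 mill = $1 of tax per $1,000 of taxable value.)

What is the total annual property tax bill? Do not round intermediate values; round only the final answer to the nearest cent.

$43.15

Assessed value = $74,790 × 0.66 = $49,361.4
Agricultural-use exemption = min($49,000, 25% × $49,361.4) = min($49,000, $12,340.35) = $12,340.35 (percentage binds)
Taxable value = $49,361.4 − $36,000 − $12,340.35 = $1,021.05
City of Glenbar: $1,021.05 × 0.0093 = $9.495765
Pellston School District: $1,021.05 × 0.02063 = $21.0642615
Community College District: $1,021.05 × 0.00362 = $3.696201
Cloverhill County: $1,021.05 × 0.00871 = $8.8933455
Total = $43.149573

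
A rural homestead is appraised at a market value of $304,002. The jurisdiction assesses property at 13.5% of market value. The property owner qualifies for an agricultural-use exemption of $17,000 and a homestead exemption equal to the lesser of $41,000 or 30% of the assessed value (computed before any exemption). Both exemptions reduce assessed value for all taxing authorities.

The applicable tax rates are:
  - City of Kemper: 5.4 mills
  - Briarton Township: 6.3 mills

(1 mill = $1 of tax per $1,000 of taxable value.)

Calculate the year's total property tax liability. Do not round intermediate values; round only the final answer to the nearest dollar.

Assessed value = $304,002 × 0.135 = $41,040.27
Homestead exemption = min($41,000, 30% × $41,040.27) = min($41,000, $12,312.081) = $12,312.081 (percentage binds)
Taxable value = $41,040.27 − $17,000 − $12,312.081 = $11,728.189
City of Kemper: $11,728.189 × 0.0054 = $63.3322206
Briarton Township: $11,728.189 × 0.0063 = $73.8875907
Total = $137.2198113

$137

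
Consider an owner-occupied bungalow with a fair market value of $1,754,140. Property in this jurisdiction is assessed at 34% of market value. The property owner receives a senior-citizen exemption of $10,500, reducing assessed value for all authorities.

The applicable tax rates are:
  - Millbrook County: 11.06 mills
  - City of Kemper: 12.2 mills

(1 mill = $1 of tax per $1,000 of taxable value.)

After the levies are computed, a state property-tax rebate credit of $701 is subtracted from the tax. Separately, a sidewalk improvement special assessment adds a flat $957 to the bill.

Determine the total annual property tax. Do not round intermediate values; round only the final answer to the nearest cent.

Assessed value = $1,754,140 × 0.34 = $596,407.6
Taxable value = $596,407.6 − $10,500 = $585,907.6
Millbrook County: $585,907.6 × 0.01106 = $6,480.138056
City of Kemper: $585,907.6 × 0.0122 = $7,148.07272
Levies subtotal = $13,628.210776
After credit = $13,628.210776 − $701 = $12,927.210776
Total = $12,927.210776 + $957 = $13,884.210776

$13,884.21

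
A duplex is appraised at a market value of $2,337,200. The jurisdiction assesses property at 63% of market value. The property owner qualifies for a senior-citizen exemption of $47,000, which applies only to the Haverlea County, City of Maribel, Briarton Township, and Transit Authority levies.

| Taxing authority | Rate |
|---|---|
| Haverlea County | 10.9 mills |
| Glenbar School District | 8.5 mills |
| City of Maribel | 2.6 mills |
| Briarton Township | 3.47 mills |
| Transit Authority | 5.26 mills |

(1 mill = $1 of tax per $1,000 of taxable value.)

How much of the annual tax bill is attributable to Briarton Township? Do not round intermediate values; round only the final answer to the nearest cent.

$4,946.26

Assessed value = $2,337,200 × 0.63 = $1,472,436
Briarton Township taxable value = $1,472,436 − $47,000 = $1,425,436
Briarton Township levy = $1,425,436 × 0.00347 = $4,946.26292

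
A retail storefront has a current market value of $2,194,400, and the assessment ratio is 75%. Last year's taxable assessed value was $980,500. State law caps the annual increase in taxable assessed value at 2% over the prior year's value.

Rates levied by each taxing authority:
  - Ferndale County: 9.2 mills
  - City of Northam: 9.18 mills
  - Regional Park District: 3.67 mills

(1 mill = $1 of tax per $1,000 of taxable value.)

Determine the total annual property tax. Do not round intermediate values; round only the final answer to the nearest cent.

$22,052.43

Uncapped assessed value = $2,194,400 × 0.75 = $1,645,800
Cap limit = $980,500 × 1.02 = $1,000,110
Taxable assessed value = min($1,645,800, $1,000,110) = $1,000,110 (cap binds)
Ferndale County: $1,000,110 × 0.0092 = $9,201.012
City of Northam: $1,000,110 × 0.00918 = $9,181.0098
Regional Park District: $1,000,110 × 0.00367 = $3,670.4037
Total = $22,052.4255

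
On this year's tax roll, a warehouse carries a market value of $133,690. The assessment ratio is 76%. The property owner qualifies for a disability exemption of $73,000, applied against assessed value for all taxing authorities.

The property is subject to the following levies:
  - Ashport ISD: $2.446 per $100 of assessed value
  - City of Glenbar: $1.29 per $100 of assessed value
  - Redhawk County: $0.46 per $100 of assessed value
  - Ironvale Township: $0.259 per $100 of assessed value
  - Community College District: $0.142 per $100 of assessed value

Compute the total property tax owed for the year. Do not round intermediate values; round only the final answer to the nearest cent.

$1,314.94

Assessed value = $133,690 × 0.76 = $101,604.4
Taxable value = $101,604.4 − $73,000 = $28,604.4
Ashport ISD: $28,604.4 × 0.02446 = $699.663624
City of Glenbar: $28,604.4 × 0.0129 = $368.99676
Redhawk County: $28,604.4 × 0.0046 = $131.58024
Ironvale Township: $28,604.4 × 0.00259 = $74.085396
Community College District: $28,604.4 × 0.00142 = $40.618248
Total = $699.663624 + $368.99676 + $131.58024 + $74.085396 + $40.618248 = $1,314.944268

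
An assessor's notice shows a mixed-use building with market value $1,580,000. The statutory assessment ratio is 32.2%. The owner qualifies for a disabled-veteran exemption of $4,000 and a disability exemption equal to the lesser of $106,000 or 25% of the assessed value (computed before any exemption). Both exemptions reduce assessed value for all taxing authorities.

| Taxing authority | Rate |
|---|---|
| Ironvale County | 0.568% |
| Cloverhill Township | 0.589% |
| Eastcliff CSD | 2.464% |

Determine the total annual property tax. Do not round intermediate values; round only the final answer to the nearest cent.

Assessed value = $1,580,000 × 0.322 = $508,760
Disability exemption = min($106,000, 25% × $508,760) = min($106,000, $127,190) = $106,000 (dollar cap binds)
Taxable value = $508,760 − $4,000 − $106,000 = $398,760
Ironvale County: $398,760 × 0.00568 = $2,264.9568
Cloverhill Township: $398,760 × 0.00589 = $2,348.6964
Eastcliff CSD: $398,760 × 0.02464 = $9,825.4464
Total = $14,439.0996

$14,439.10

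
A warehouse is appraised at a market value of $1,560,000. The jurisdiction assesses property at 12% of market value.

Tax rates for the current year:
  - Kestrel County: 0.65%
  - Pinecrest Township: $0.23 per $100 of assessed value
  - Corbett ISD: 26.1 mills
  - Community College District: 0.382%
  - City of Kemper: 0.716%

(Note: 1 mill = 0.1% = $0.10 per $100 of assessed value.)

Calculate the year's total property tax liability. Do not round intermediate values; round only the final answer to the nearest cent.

Assessed value = $1,560,000 × 0.12 = $187,200
Kestrel County: $187,200 × 0.0065 = $1,216.8
Pinecrest Township: $187,200 × 0.0023 = $430.56
Corbett ISD: $187,200 × 0.0261 = $4,885.92
Community College District: $187,200 × 0.00382 = $715.104
City of Kemper: $187,200 × 0.00716 = $1,340.352
Total = $8,588.736

$8,588.74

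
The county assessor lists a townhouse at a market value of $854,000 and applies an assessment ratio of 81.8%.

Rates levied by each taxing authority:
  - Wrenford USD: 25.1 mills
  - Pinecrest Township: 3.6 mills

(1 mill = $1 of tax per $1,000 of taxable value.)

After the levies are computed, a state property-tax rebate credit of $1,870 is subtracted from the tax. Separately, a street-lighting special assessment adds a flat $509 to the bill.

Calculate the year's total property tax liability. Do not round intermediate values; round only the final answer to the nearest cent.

Assessed value = $854,000 × 0.818 = $698,572
Wrenford USD: $698,572 × 0.0251 = $17,534.1572
Pinecrest Township: $698,572 × 0.0036 = $2,514.8592
Levies subtotal = $20,049.0164
After credit = $20,049.0164 − $1,870 = $18,179.0164
Total = $18,179.0164 + $509 = $18,688.0164

$18,688.02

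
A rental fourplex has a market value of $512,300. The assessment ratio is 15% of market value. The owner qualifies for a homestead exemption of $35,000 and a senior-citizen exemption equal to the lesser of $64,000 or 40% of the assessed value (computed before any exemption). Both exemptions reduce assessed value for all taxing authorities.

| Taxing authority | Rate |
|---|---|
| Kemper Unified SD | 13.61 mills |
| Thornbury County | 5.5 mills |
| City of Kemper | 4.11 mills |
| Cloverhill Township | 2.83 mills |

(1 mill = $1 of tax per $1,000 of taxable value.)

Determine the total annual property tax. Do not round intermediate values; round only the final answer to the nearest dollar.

Assessed value = $512,300 × 0.15 = $76,845
Senior-citizen exemption = min($64,000, 40% × $76,845) = min($64,000, $30,738) = $30,738 (percentage binds)
Taxable value = $76,845 − $35,000 − $30,738 = $11,107
Kemper Unified SD: $11,107 × 0.01361 = $151.16627
Thornbury County: $11,107 × 0.0055 = $61.0885
City of Kemper: $11,107 × 0.00411 = $45.64977
Cloverhill Township: $11,107 × 0.00283 = $31.43281
Total = $289.33735

$289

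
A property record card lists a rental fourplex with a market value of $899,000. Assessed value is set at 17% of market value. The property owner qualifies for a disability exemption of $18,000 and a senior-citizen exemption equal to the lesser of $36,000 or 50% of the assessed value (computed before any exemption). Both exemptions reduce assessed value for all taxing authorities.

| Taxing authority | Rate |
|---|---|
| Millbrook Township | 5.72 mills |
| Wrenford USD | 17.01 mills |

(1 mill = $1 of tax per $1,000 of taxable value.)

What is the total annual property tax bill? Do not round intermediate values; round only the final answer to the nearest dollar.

Assessed value = $899,000 × 0.17 = $152,830
Senior-citizen exemption = min($36,000, 50% × $152,830) = min($36,000, $76,415) = $36,000 (dollar cap binds)
Taxable value = $152,830 − $18,000 − $36,000 = $98,830
Millbrook Township: $98,830 × 0.00572 = $565.3076
Wrenford USD: $98,830 × 0.01701 = $1,681.0983
Total = $2,246.4059

$2,246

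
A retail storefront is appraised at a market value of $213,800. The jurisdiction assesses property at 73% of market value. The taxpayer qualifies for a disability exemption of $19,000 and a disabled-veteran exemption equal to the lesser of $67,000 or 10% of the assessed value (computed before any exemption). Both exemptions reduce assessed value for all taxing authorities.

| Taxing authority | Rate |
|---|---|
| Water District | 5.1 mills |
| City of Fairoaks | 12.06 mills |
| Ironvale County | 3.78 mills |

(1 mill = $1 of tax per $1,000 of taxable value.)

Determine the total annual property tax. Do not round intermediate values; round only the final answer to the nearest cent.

$2,543.51

Assessed value = $213,800 × 0.73 = $156,074
Disabled-veteran exemption = min($67,000, 10% × $156,074) = min($67,000, $15,607.4) = $15,607.4 (percentage binds)
Taxable value = $156,074 − $19,000 − $15,607.4 = $121,466.6
Water District: $121,466.6 × 0.0051 = $619.47966
City of Fairoaks: $121,466.6 × 0.01206 = $1,464.887196
Ironvale County: $121,466.6 × 0.00378 = $459.143748
Total = $2,543.510604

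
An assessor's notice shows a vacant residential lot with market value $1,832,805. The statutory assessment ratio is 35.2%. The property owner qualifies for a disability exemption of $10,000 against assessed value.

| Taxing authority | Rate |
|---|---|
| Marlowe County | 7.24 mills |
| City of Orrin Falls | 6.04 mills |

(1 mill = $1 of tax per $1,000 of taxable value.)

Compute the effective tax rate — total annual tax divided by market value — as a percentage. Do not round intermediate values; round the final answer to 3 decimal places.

0.460%

Assessed value = $1,832,805 × 0.352 = $645,147.36
Taxable value = $645,147.36 − $10,000 = $635,147.36
Marlowe County: $635,147.36 × 0.00724 = $4,598.4668864
City of Orrin Falls: $635,147.36 × 0.00604 = $3,836.2900544
Total tax = $8,434.7569408
Effective rate = $8,434.7569408 ÷ $1,832,805 = 0.460% of market value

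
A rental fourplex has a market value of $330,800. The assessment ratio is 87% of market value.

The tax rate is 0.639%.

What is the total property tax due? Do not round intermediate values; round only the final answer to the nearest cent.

Assessed value = $330,800 × 0.87 = $287,796
Tax = $287,796 × 0.00639 = $1,839.01644

$1,839.02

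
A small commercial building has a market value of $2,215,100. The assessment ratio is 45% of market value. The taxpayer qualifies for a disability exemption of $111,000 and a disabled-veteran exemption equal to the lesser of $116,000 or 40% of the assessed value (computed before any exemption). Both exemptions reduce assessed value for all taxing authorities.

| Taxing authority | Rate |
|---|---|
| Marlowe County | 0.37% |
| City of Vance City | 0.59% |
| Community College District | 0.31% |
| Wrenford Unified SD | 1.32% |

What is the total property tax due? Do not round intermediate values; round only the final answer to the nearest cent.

$19,937.69

Assessed value = $2,215,100 × 0.45 = $996,795
Disabled-veteran exemption = min($116,000, 40% × $996,795) = min($116,000, $398,718) = $116,000 (dollar cap binds)
Taxable value = $996,795 − $111,000 − $116,000 = $769,795
Marlowe County: $769,795 × 0.0037 = $2,848.2415
City of Vance City: $769,795 × 0.0059 = $4,541.7905
Community College District: $769,795 × 0.0031 = $2,386.3645
Wrenford Unified SD: $769,795 × 0.0132 = $10,161.294
Total = $19,937.6905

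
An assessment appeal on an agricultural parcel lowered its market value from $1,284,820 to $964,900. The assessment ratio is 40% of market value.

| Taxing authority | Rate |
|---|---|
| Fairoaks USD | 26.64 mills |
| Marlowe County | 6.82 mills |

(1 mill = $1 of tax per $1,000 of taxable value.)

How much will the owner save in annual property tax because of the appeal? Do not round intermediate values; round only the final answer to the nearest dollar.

$4,282

Old assessed value = $1,284,820 × 0.4 = $513,928
New assessed value = $964,900 × 0.4 = $385,960
Combined rate = 0.02664 + 0.00682 = 0.03346
Old tax = $513,928 × 0.03346 = $17,196.03088
New tax = $385,960 × 0.03346 = $12,914.2216
Reduction = $17,196.03088 − $12,914.2216 = $4,281.80928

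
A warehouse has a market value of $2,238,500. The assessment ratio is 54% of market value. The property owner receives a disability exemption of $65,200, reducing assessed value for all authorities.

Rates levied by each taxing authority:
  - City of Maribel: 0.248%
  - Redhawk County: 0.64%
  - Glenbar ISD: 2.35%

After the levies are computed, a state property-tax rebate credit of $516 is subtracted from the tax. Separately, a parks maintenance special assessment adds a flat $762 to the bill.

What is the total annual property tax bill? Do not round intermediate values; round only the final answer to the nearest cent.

$37,275.44

Assessed value = $2,238,500 × 0.54 = $1,208,790
Taxable value = $1,208,790 − $65,200 = $1,143,590
City of Maribel: $1,143,590 × 0.00248 = $2,836.1032
Redhawk County: $1,143,590 × 0.0064 = $7,318.976
Glenbar ISD: $1,143,590 × 0.0235 = $26,874.365
Levies subtotal = $37,029.4442
After credit = $37,029.4442 − $516 = $36,513.4442
Total = $36,513.4442 + $762 = $37,275.4442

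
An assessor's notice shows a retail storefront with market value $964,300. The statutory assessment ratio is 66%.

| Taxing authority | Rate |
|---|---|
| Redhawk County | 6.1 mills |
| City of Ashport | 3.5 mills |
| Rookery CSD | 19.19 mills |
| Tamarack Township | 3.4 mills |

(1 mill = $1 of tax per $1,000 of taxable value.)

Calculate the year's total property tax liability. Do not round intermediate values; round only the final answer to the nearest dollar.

Assessed value = $964,300 × 0.66 = $636,438
Redhawk County: $636,438 × 0.0061 = $3,882.2718
City of Ashport: $636,438 × 0.0035 = $2,227.533
Rookery CSD: $636,438 × 0.01919 = $12,213.24522
Tamarack Township: $636,438 × 0.0034 = $2,163.8892
Total = $3,882.2718 + $2,227.533 + $12,213.24522 + $2,163.8892 = $20,486.93922

$20,487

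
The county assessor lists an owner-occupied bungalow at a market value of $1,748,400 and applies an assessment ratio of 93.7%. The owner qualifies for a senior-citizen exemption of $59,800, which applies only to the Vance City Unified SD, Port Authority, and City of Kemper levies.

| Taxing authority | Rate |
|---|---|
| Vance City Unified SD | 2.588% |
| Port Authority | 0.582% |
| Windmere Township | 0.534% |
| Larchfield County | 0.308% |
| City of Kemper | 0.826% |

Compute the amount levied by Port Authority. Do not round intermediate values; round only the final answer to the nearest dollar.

Assessed value = $1,748,400 × 0.937 = $1,638,250.8
Port Authority taxable value = $1,638,250.8 − $59,800 = $1,578,450.8
Port Authority levy = $1,578,450.8 × 0.00582 = $9,186.583656

$9,187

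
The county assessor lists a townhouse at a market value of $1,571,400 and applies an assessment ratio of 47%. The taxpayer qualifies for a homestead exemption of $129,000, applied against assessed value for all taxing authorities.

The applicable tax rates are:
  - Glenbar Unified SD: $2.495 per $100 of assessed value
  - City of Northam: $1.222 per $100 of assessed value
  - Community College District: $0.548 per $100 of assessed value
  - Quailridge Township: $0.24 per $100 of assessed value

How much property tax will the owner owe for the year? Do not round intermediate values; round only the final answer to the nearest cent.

Assessed value = $1,571,400 × 0.47 = $738,558
Taxable value = $738,558 − $129,000 = $609,558
Glenbar Unified SD: $609,558 × 0.02495 = $15,208.4721
City of Northam: $609,558 × 0.01222 = $7,448.79876
Community College District: $609,558 × 0.00548 = $3,340.37784
Quailridge Township: $609,558 × 0.0024 = $1,462.9392
Total = $15,208.4721 + $7,448.79876 + $3,340.37784 + $1,462.9392 = $27,460.5879

$27,460.59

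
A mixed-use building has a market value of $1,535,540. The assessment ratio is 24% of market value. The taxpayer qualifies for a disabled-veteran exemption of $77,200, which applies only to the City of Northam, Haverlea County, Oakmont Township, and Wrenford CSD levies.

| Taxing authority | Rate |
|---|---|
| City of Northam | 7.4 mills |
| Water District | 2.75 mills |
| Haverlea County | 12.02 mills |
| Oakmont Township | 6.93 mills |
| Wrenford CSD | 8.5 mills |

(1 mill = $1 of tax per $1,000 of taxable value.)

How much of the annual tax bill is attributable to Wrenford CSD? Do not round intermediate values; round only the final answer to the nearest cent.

Assessed value = $1,535,540 × 0.24 = $368,529.6
Wrenford CSD taxable value = $368,529.6 − $77,200 = $291,329.6
Wrenford CSD levy = $291,329.6 × 0.0085 = $2,476.3016

$2,476.30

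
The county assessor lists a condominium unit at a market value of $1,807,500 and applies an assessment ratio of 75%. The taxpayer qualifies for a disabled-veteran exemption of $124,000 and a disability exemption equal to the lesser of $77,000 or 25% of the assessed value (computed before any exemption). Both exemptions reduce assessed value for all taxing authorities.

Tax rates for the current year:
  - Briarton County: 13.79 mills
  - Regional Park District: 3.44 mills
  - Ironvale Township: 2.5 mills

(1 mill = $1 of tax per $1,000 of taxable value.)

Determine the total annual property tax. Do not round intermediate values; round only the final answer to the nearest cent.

Assessed value = $1,807,500 × 0.75 = $1,355,625
Disability exemption = min($77,000, 25% × $1,355,625) = min($77,000, $338,906.25) = $77,000 (dollar cap binds)
Taxable value = $1,355,625 − $124,000 − $77,000 = $1,154,625
Briarton County: $1,154,625 × 0.01379 = $15,922.27875
Regional Park District: $1,154,625 × 0.00344 = $3,971.91
Ironvale Township: $1,154,625 × 0.0025 = $2,886.5625
Total = $22,780.75125

$22,780.75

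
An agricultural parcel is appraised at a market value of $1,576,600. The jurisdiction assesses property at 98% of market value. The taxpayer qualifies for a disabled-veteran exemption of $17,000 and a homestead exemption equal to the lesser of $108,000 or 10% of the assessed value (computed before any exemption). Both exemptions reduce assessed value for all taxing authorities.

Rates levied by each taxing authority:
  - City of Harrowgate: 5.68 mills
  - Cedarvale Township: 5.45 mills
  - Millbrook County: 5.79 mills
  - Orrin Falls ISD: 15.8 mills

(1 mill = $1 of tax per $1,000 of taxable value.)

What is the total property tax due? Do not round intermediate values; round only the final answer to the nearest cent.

$46,464.62

Assessed value = $1,576,600 × 0.98 = $1,545,068
Homestead exemption = min($108,000, 10% × $1,545,068) = min($108,000, $154,506.8) = $108,000 (dollar cap binds)
Taxable value = $1,545,068 − $17,000 − $108,000 = $1,420,068
City of Harrowgate: $1,420,068 × 0.00568 = $8,065.98624
Cedarvale Township: $1,420,068 × 0.00545 = $7,739.3706
Millbrook County: $1,420,068 × 0.00579 = $8,222.19372
Orrin Falls ISD: $1,420,068 × 0.0158 = $22,437.0744
Total = $46,464.62496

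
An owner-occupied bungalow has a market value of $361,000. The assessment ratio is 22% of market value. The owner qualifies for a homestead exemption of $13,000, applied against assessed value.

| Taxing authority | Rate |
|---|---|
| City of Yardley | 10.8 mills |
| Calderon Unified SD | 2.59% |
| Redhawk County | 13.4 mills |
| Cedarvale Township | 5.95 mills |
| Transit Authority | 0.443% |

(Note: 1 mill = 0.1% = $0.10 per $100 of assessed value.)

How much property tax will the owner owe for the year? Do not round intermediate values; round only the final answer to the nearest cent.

Assessed value = $361,000 × 0.22 = $79,420
Taxable value = $79,420 − $13,000 = $66,420
City of Yardley: $66,420 × 0.0108 = $717.336
Calderon Unified SD: $66,420 × 0.0259 = $1,720.278
Redhawk County: $66,420 × 0.0134 = $890.028
Cedarvale Township: $66,420 × 0.00595 = $395.199
Transit Authority: $66,420 × 0.00443 = $294.2406
Total = $4,017.0816

$4,017.08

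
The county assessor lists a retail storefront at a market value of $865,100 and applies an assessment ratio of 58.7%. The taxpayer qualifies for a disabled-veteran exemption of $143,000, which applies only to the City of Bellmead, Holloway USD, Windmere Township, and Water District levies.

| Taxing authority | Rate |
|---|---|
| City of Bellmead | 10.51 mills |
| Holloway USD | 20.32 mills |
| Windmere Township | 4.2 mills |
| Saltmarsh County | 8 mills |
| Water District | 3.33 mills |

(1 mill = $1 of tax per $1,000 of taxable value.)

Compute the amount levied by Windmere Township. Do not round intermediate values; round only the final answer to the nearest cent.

$1,532.22

Assessed value = $865,100 × 0.587 = $507,813.7
Windmere Township taxable value = $507,813.7 − $143,000 = $364,813.7
Windmere Township levy = $364,813.7 × 0.0042 = $1,532.21754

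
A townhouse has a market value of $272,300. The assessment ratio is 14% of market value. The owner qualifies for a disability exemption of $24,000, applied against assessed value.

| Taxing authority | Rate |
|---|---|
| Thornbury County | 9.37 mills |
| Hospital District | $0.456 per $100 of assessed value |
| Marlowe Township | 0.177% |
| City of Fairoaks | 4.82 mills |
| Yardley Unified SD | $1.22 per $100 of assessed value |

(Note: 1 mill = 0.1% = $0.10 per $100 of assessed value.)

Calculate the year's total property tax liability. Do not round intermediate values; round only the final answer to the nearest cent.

$462.07

Assessed value = $272,300 × 0.14 = $38,122
Taxable value = $38,122 − $24,000 = $14,122
Thornbury County: $14,122 × 0.00937 = $132.32314
Hospital District: $14,122 × 0.00456 = $64.39632
Marlowe Township: $14,122 × 0.00177 = $24.99594
City of Fairoaks: $14,122 × 0.00482 = $68.06804
Yardley Unified SD: $14,122 × 0.0122 = $172.2884
Total = $462.07184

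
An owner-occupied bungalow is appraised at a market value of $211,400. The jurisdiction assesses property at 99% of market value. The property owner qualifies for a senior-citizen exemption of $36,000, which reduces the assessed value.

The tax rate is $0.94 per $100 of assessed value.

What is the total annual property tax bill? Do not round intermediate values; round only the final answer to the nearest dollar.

$1,629

Assessed value = $211,400 × 0.99 = $209,286
Taxable value = $209,286 − $36,000 = $173,286
Tax = $173,286 × 0.0094 = $1,628.8884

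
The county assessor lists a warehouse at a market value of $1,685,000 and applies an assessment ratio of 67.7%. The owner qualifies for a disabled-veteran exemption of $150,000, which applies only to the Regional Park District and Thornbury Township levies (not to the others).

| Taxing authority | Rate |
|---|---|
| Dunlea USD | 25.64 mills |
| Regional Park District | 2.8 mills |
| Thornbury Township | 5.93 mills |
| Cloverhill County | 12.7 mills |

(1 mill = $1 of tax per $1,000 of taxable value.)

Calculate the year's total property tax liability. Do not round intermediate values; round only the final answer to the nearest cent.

$52,385.37

Assessed value = $1,685,000 × 0.677 = $1,140,745
Dunlea USD: $1,140,745 × 0.02564 = $29,248.7018
Regional Park District: ($1,140,745 − $150,000) × 0.0028 = $990,745 × 0.0028 = $2,774.086
Thornbury Township: ($1,140,745 − $150,000) × 0.00593 = $990,745 × 0.00593 = $5,875.11785
Cloverhill County: $1,140,745 × 0.0127 = $14,487.4615
Total = $52,385.36715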